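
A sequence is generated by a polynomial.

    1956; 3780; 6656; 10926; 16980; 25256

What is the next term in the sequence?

D1: 1824  2876  4270  6054  8276
D2: 1052  1394  1784  2222
D3: 342  390  438
D4: 48  48
The fourth differences are constant (48).
438 + 48 = 486;  2222 + 486 = 2708;  8276 + 2708 = 10984;  25256 + 10984 = 36240

36240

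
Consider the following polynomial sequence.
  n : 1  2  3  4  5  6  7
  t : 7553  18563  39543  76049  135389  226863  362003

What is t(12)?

11010 , 20980 , 36506 , 59340 , 91474 , 135140
9970 , 15526 , 22834 , 32134 , 43666
5556 , 7308 , 9300 , 11532
1752 , 1992 , 2232
240 , 240
The fifth differences are constant (240).
2232 + 240 = 2472;  11532 + 2472 = 14004;  43666 + 14004 = 57670;  135140 + 57670 = 192810;  362003 + 192810 = 554813
2472 + 240 = 2712;  14004 + 2712 = 16716;  57670 + 16716 = 74386;  192810 + 74386 = 267196;  554813 + 267196 = 822009
2712 + 240 = 2952;  16716 + 2952 = 19668;  74386 + 19668 = 94054;  267196 + 94054 = 361250;  822009 + 361250 = 1183259
2952 + 240 = 3192;  19668 + 3192 = 22860;  94054 + 22860 = 116914;  361250 + 116914 = 478164;  1183259 + 478164 = 1661423
3192 + 240 = 3432;  22860 + 3432 = 26292;  116914 + 26292 = 143206;  478164 + 143206 = 621370;  1661423 + 621370 = 2282793

2282793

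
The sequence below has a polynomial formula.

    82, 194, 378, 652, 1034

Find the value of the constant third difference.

18

D1: 112, 184, 274, 382
D2: 72, 90, 108
D3: 18, 18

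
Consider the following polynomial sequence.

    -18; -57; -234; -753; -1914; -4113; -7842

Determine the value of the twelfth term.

D1: -39, -177, -519, -1161, -2199, -3729
D2: -138, -342, -642, -1038, -1530
D3: -204, -300, -396, -492
D4: -96, -96, -96
Constant fourth difference = -96, so extend:
-492 − 96 = -588;  -1530 − 588 = -2118;  -3729 − 2118 = -5847;  -7842 − 5847 = -13689
-588 − 96 = -684;  -2118 − 684 = -2802;  -5847 − 2802 = -8649;  -13689 − 8649 = -22338
-684 − 96 = -780;  -2802 − 780 = -3582;  -8649 − 3582 = -12231;  -22338 − 12231 = -34569
-780 − 96 = -876;  -3582 − 876 = -4458;  -12231 − 4458 = -16689;  -34569 − 16689 = -51258
-876 − 96 = -972;  -4458 − 972 = -5430;  -16689 − 5430 = -22119;  -51258 − 22119 = -73377

-73377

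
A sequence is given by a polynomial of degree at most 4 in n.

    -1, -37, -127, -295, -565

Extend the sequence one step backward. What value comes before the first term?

-36  -90  -168  -270
-54  -78  -102
-24  -24
The third differences are constant at -24.
Work back: -54 + 24 = -30;  -36 + 30 = -6;  -1 + 6 = 5

5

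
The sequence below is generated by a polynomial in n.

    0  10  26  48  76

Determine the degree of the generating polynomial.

2

Δ: 10, 16, 22, 28
Δ²: 6, 6, 6
The second differences are constant, so the polynomial has degree 2.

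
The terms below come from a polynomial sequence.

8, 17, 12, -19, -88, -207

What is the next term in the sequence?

First differences: 9, -5, -31, -69, -119
Second differences: -14, -26, -38, -50
Third differences: -12, -12, -12
Constant third difference = -12, so extend:
-50 − 12 = -62;  -119 − 62 = -181;  -207 − 181 = -388

-388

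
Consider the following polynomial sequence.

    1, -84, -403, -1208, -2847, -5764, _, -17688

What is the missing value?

-10499

Using the first 6 terms:
First differences: -85, -319, -805, -1639, -2917
Second differences: -234, -486, -834, -1278
Third differences: -252, -348, -444
Fourth differences: -96, -96
Constant fourth difference = -96.
Extend forward: -444 − 96 = -540;  -1278 − 540 = -1818;  -2917 − 1818 = -4735;  -5764 − 4735 = -10499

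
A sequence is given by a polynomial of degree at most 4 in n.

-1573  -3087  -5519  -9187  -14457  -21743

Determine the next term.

Δ: -1514, -2432, -3668, -5270, -7286
Δ²: -918, -1236, -1602, -2016
Δ³: -318, -366, -414
Δ⁴: -48, -48
The fourth differences are constant (-48).
-414 − 48 = -462;  -2016 − 462 = -2478;  -7286 − 2478 = -9764;  -21743 − 9764 = -31507

-31507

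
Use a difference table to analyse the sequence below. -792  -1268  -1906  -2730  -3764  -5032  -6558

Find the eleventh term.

-15722

-476, -638, -824, -1034, -1268, -1526
-162, -186, -210, -234, -258
-24, -24, -24, -24
Third differences constant at -24.
-258 − 24 = -282;  -1526 − 282 = -1808;  -6558 − 1808 = -8366
-282 − 24 = -306;  -1808 − 306 = -2114;  -8366 − 2114 = -10480
-306 − 24 = -330;  -2114 − 330 = -2444;  -10480 − 2444 = -12924
-330 − 24 = -354;  -2444 − 354 = -2798;  -12924 − 2798 = -15722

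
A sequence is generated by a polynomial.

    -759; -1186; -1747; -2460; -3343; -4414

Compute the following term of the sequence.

-5691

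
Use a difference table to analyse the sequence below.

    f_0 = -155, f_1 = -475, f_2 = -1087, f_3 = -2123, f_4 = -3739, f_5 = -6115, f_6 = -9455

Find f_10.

-37375

D1: -320 , -612 , -1036 , -1616 , -2376 , -3340
D2: -292 , -424 , -580 , -760 , -964
D3: -132 , -156 , -180 , -204
D4: -24 , -24 , -24
Fourth differences constant at -24.
-204 − 24 = -228;  -964 − 228 = -1192;  -3340 − 1192 = -4532;  -9455 − 4532 = -13987
-228 − 24 = -252;  -1192 − 252 = -1444;  -4532 − 1444 = -5976;  -13987 − 5976 = -19963
-252 − 24 = -276;  -1444 − 276 = -1720;  -5976 − 1720 = -7696;  -19963 − 7696 = -27659
-276 − 24 = -300;  -1720 − 300 = -2020;  -7696 − 2020 = -9716;  -27659 − 9716 = -37375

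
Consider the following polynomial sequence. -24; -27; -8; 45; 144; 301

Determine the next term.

Δ: -3, 19, 53, 99, 157
Δ²: 22, 34, 46, 58
Δ³: 12, 12, 12
Constant third difference = 12, so extend:
58 + 12 = 70;  157 + 70 = 227;  301 + 227 = 528

528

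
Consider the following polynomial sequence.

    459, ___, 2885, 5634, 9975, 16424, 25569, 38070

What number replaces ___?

1284

Using the last 6 terms:
Δ: 2749, 4341, 6449, 9145, 12501
Δ²: 1592, 2108, 2696, 3356
Δ³: 516, 588, 660
Δ⁴: 72, 72
Constant fourth difference = 72.
Extend backward: 516 − 72 = 444;  1592 − 444 = 1148;  2749 − 1148 = 1601;  2885 − 1601 = 1284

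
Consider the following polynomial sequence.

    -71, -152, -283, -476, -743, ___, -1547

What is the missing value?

-1096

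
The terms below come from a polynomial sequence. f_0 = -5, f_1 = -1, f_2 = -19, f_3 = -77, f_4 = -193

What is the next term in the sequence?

Δ: 4 , -18 , -58 , -116
Δ²: -22 , -40 , -58
Δ³: -18 , -18
Third differences constant at -18.
-58 − 18 = -76;  -116 − 76 = -192;  -193 − 192 = -385

-385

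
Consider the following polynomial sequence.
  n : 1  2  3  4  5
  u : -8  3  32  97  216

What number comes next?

407

D1: 11  29  65  119
D2: 18  36  54
D3: 18  18
Third differences constant at 18.
54 + 18 = 72;  119 + 72 = 191;  216 + 191 = 407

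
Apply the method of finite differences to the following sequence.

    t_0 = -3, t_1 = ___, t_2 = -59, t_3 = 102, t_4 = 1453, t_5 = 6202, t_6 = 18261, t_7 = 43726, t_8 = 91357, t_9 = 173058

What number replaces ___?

-14

Using the last 8 terms:
161, 1351, 4749, 12059, 25465, 47631, 81701
1190, 3398, 7310, 13406, 22166, 34070
2208, 3912, 6096, 8760, 11904
1704, 2184, 2664, 3144
480, 480, 480
Constant fifth difference = 480.
Extend backward: 1704 − 480 = 1224;  2208 − 1224 = 984;  1190 − 984 = 206;  161 − 206 = -45;  -59 + 45 = -14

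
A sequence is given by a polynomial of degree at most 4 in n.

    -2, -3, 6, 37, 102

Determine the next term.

213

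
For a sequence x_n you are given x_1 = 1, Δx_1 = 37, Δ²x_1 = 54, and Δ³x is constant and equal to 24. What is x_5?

569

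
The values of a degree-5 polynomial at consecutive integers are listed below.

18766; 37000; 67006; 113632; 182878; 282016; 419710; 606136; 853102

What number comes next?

D1: 18234, 30006, 46626, 69246, 99138, 137694, 186426, 246966
D2: 11772, 16620, 22620, 29892, 38556, 48732, 60540
D3: 4848, 6000, 7272, 8664, 10176, 11808
D4: 1152, 1272, 1392, 1512, 1632
D5: 120, 120, 120, 120
Constant fifth difference = 120, so extend:
1632 + 120 = 1752;  11808 + 1752 = 13560;  60540 + 13560 = 74100;  246966 + 74100 = 321066;  853102 + 321066 = 1174168

1174168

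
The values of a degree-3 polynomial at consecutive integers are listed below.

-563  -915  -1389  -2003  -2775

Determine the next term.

First differences: -352 , -474 , -614 , -772
Second differences: -122 , -140 , -158
Third differences: -18 , -18
Constant third difference = -18, so extend:
-158 − 18 = -176;  -772 − 176 = -948;  -2775 − 948 = -3723

-3723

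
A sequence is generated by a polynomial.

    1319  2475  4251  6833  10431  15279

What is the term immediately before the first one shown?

621

1156, 1776, 2582, 3598, 4848
620, 806, 1016, 1250
186, 210, 234
24, 24
The fourth differences are constant at 24.
Work back: 186 − 24 = 162;  620 − 162 = 458;  1156 − 458 = 698;  1319 − 698 = 621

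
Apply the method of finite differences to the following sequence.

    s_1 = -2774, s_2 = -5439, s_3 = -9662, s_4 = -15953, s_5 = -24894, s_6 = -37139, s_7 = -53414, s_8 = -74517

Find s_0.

D1: -2665, -4223, -6291, -8941, -12245, -16275, -21103
D2: -1558, -2068, -2650, -3304, -4030, -4828
D3: -510, -582, -654, -726, -798
D4: -72, -72, -72, -72
The fourth differences are constant at -72.
Work back: -510 + 72 = -438;  -1558 + 438 = -1120;  -2665 + 1120 = -1545;  -2774 + 1545 = -1229

-1229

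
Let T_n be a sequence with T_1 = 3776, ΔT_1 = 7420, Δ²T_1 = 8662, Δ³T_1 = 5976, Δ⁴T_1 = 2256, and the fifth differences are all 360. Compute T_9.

818408

Build the table forward from the leading diagonal:
D5: 360  360  360  360  360  360  360  360  360
D4: 2256  2616  2976  3336  3696  4056  4416  4776  5136
D3: 5976  8232  10848  13824  17160  20856  24912  29328  34104
D2: 8662  14638  22870  33718  47542  64702  85558  110470  139798
D1: 7420  16082  30720  53590  87308  134850  199552  285110  395580
T: 3776  11196  27278  57998  111588  198896  333746  533298  818408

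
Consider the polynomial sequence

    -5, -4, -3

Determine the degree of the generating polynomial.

1

First differences: 1, 1
The first differences are constant, so the polynomial has degree 1.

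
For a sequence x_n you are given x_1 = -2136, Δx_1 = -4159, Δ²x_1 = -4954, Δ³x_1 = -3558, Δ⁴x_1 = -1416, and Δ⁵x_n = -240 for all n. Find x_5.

-64144

Build the table forward from the leading diagonal:
D5: -240  -240  -240  -240  -240
D4: -1416  -1656  -1896  -2136  -2376
D3: -3558  -4974  -6630  -8526  -10662
D2: -4954  -8512  -13486  -20116  -28642
D1: -4159  -9113  -17625  -31111  -51227
x: -2136  -6295  -15408  -33033  -64144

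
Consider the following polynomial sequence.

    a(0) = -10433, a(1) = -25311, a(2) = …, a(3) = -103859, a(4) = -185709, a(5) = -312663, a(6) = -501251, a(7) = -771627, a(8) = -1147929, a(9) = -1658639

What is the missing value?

-53847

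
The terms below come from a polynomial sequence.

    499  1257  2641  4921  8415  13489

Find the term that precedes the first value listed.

145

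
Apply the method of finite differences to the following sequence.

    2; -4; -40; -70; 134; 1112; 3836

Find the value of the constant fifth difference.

120

D1: -6, -36, -30, 204, 978, 2724
D2: -30, 6, 234, 774, 1746
D3: 36, 228, 540, 972
D4: 192, 312, 432
D5: 120, 120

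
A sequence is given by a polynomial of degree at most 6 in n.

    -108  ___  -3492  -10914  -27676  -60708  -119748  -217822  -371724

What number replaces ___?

Using the last 7 terms:
D1: -7422  -16762  -33032  -59040  -98074  -153902
D2: -9340  -16270  -26008  -39034  -55828
D3: -6930  -9738  -13026  -16794
D4: -2808  -3288  -3768
D5: -480  -480
Constant fifth difference = -480.
Extend backward: -2808 + 480 = -2328;  -6930 + 2328 = -4602;  -9340 + 4602 = -4738;  -7422 + 4738 = -2684;  -3492 + 2684 = -808

-808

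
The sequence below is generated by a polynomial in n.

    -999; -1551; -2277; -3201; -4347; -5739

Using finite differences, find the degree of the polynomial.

3

Δ: -552, -726, -924, -1146, -1392
Δ²: -174, -198, -222, -246
Δ³: -24, -24, -24
The third differences are constant, so the polynomial has degree 3.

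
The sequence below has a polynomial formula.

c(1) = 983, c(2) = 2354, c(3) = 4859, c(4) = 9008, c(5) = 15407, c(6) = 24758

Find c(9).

1371, 2505, 4149, 6399, 9351
1134, 1644, 2250, 2952
510, 606, 702
96, 96
The fourth differences are constant (96).
702 + 96 = 798;  2952 + 798 = 3750;  9351 + 3750 = 13101;  24758 + 13101 = 37859
798 + 96 = 894;  3750 + 894 = 4644;  13101 + 4644 = 17745;  37859 + 17745 = 55604
894 + 96 = 990;  4644 + 990 = 5634;  17745 + 5634 = 23379;  55604 + 23379 = 78983

78983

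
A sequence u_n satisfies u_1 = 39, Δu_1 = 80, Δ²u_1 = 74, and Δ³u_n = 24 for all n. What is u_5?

899

Build the table forward from the leading diagonal:
D3: 24, 24, 24, 24, 24
D2: 74, 98, 122, 146, 170
D1: 80, 154, 252, 374, 520
u: 39, 119, 273, 525, 899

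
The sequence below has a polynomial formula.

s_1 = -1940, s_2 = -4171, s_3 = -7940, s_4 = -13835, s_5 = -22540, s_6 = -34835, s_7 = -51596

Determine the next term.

-73795

-2231 , -3769 , -5895 , -8705 , -12295 , -16761
-1538 , -2126 , -2810 , -3590 , -4466
-588 , -684 , -780 , -876
-96 , -96 , -96
Fourth differences constant at -96.
-876 − 96 = -972;  -4466 − 972 = -5438;  -16761 − 5438 = -22199;  -51596 − 22199 = -73795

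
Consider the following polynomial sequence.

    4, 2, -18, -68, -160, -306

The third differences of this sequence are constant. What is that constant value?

-12

Δ: -2, -20, -50, -92, -146
Δ²: -18, -30, -42, -54
Δ³: -12, -12, -12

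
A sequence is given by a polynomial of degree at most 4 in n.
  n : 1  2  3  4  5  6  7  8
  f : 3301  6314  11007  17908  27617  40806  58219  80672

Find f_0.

1512

Δ: 3013, 4693, 6901, 9709, 13189, 17413, 22453
Δ²: 1680, 2208, 2808, 3480, 4224, 5040
Δ³: 528, 600, 672, 744, 816
Δ⁴: 72, 72, 72, 72
The fourth differences are constant at 72.
Work back: 528 − 72 = 456;  1680 − 456 = 1224;  3013 − 1224 = 1789;  3301 − 1789 = 1512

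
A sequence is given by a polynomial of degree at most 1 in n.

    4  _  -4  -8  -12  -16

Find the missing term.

Using the last 4 terms:
First differences: -4  -4  -4
Constant first difference = -4.
Extend backward: -4 + 4 = 0

0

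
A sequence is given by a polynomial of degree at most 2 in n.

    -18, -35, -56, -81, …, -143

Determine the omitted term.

-110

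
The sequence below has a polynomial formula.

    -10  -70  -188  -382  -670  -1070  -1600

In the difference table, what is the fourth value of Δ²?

-112

D1: -60, -118, -194, -288, -400, -530
D2: -58, -76, -94, -112, -130
D3: -18, -18, -18, -18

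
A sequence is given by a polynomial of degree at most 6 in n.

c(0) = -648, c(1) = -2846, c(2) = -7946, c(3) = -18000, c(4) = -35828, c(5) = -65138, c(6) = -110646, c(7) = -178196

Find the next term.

-274880

D1: -2198, -5100, -10054, -17828, -29310, -45508, -67550
D2: -2902, -4954, -7774, -11482, -16198, -22042
D3: -2052, -2820, -3708, -4716, -5844
D4: -768, -888, -1008, -1128
D5: -120, -120, -120
Fifth differences constant at -120.
-1128 − 120 = -1248;  -5844 − 1248 = -7092;  -22042 − 7092 = -29134;  -67550 − 29134 = -96684;  -178196 − 96684 = -274880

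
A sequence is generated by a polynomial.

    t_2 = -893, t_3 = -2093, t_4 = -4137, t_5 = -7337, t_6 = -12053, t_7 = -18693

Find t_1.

-273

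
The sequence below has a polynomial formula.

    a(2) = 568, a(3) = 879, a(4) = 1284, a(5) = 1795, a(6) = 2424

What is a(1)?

First differences: 311, 405, 511, 629
Second differences: 94, 106, 118
Third differences: 12, 12
The third differences are constant at 12.
Work back: 94 − 12 = 82;  311 − 82 = 229;  568 − 229 = 339

339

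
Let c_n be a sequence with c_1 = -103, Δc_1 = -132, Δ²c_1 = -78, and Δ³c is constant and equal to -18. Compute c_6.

Build the table forward from the leading diagonal:
Third differences: -18  -18  -18  -18  -18  -18
Second differences: -78  -96  -114  -132  -150  -168
First differences: -132  -210  -306  -420  -552  -702
c: -103  -235  -445  -751  -1171  -1723

-1723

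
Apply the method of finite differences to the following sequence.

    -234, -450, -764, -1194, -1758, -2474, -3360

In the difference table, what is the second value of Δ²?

-116

First differences: -216, -314, -430, -564, -716, -886
Second differences: -98, -116, -134, -152, -170
Third differences: -18, -18, -18, -18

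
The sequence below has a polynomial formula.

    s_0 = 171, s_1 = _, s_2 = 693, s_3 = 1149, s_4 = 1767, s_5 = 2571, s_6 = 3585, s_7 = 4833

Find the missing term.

Using the last 6 terms:
456  618  804  1014  1248
162  186  210  234
24  24  24
Constant third difference = 24.
Extend backward: 162 − 24 = 138;  456 − 138 = 318;  693 − 318 = 375

375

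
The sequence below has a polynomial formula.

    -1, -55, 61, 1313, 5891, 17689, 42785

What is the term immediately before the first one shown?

D1: -54  116  1252  4578  11798  25096
D2: 170  1136  3326  7220  13298
D3: 966  2190  3894  6078
D4: 1224  1704  2184
D5: 480  480
The fifth differences are constant at 480.
Work back: 1224 − 480 = 744;  966 − 744 = 222;  170 − 222 = -52;  -54 + 52 = -2;  -1 + 2 = 1

1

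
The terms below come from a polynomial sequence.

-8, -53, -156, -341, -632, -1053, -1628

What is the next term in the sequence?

First differences: -45 , -103 , -185 , -291 , -421 , -575
Second differences: -58 , -82 , -106 , -130 , -154
Third differences: -24 , -24 , -24 , -24
Third differences constant at -24.
-154 − 24 = -178;  -575 − 178 = -753;  -1628 − 753 = -2381

-2381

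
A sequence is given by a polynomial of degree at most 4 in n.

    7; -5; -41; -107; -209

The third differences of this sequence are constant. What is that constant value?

D1: -12, -36, -66, -102
D2: -24, -30, -36
D3: -6, -6

-6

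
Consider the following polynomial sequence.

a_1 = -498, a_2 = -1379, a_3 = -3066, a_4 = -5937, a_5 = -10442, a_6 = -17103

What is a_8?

-881  -1687  -2871  -4505  -6661
-806  -1184  -1634  -2156
-378  -450  -522
-72  -72
The fourth differences are constant (-72).
-522 − 72 = -594;  -2156 − 594 = -2750;  -6661 − 2750 = -9411;  -17103 − 9411 = -26514
-594 − 72 = -666;  -2750 − 666 = -3416;  -9411 − 3416 = -12827;  -26514 − 12827 = -39341

-39341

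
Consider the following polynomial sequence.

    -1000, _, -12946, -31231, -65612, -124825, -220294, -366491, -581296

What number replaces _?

Using the last 7 terms:
-18285  -34381  -59213  -95469  -146197  -214805
-16096  -24832  -36256  -50728  -68608
-8736  -11424  -14472  -17880
-2688  -3048  -3408
-360  -360
Constant fifth difference = -360.
Extend backward: -2688 + 360 = -2328;  -8736 + 2328 = -6408;  -16096 + 6408 = -9688;  -18285 + 9688 = -8597;  -12946 + 8597 = -4349

-4349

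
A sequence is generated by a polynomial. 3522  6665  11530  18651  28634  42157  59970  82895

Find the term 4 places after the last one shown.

3143  4865  7121  9983  13523  17813  22925
1722  2256  2862  3540  4290  5112
534  606  678  750  822
72  72  72  72
The fourth differences are constant (72).
822 + 72 = 894;  5112 + 894 = 6006;  22925 + 6006 = 28931;  82895 + 28931 = 111826
894 + 72 = 966;  6006 + 966 = 6972;  28931 + 6972 = 35903;  111826 + 35903 = 147729
966 + 72 = 1038;  6972 + 1038 = 8010;  35903 + 8010 = 43913;  147729 + 43913 = 191642
1038 + 72 = 1110;  8010 + 1110 = 9120;  43913 + 9120 = 53033;  191642 + 53033 = 244675

244675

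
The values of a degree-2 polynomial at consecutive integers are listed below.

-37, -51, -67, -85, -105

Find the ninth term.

Δ: -14  -16  -18  -20
Δ²: -2  -2  -2
Constant second difference = -2, so extend:
-20 − 2 = -22;  -105 − 22 = -127
-22 − 2 = -24;  -127 − 24 = -151
-24 − 2 = -26;  -151 − 26 = -177
-26 − 2 = -28;  -177 − 28 = -205

-205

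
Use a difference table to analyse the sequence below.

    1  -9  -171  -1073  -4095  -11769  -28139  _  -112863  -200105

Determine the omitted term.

-59121

Using the first 7 terms:
-10  -162  -902  -3022  -7674  -16370
-152  -740  -2120  -4652  -8696
-588  -1380  -2532  -4044
-792  -1152  -1512
-360  -360
Constant fifth difference = -360.
Extend forward: -1512 − 360 = -1872;  -4044 − 1872 = -5916;  -8696 − 5916 = -14612;  -16370 − 14612 = -30982;  -28139 − 30982 = -59121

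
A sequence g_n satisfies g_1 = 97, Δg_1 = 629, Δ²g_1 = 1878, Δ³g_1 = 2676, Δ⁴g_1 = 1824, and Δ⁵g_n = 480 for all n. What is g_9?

362129

Build the table forward from the leading diagonal:
D5: 480  480  480  480  480  480  480  480  480
D4: 1824  2304  2784  3264  3744  4224  4704  5184  5664
D3: 2676  4500  6804  9588  12852  16596  20820  25524  30708
D2: 1878  4554  9054  15858  25446  38298  54894  75714  101238
D1: 629  2507  7061  16115  31973  57419  95717  150611  226325
g: 97  726  3233  10294  26409  58382  115801  211518  362129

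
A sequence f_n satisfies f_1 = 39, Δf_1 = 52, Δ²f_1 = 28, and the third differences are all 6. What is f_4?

Build the table forward from the leading diagonal:
D3: 6  6  6  6
D2: 28  34  40  46
D1: 52  80  114  154
f: 39  91  171  285

285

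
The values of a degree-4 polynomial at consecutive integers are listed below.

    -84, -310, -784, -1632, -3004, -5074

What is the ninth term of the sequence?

Δ: -226  -474  -848  -1372  -2070
Δ²: -248  -374  -524  -698
Δ³: -126  -150  -174
Δ⁴: -24  -24
Fourth differences constant at -24.
-174 − 24 = -198;  -698 − 198 = -896;  -2070 − 896 = -2966;  -5074 − 2966 = -8040
-198 − 24 = -222;  -896 − 222 = -1118;  -2966 − 1118 = -4084;  -8040 − 4084 = -12124
-222 − 24 = -246;  -1118 − 246 = -1364;  -4084 − 1364 = -5448;  -12124 − 5448 = -17572

-17572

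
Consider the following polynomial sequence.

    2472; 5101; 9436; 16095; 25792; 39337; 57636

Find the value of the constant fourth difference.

96

D1: 2629, 4335, 6659, 9697, 13545, 18299
D2: 1706, 2324, 3038, 3848, 4754
D3: 618, 714, 810, 906
D4: 96, 96, 96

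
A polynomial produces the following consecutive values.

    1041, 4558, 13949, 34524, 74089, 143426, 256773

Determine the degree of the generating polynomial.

D1: 3517, 9391, 20575, 39565, 69337, 113347
D2: 5874, 11184, 18990, 29772, 44010
D3: 5310, 7806, 10782, 14238
D4: 2496, 2976, 3456
D5: 480, 480
The fifth differences are constant, so the polynomial has degree 5.

5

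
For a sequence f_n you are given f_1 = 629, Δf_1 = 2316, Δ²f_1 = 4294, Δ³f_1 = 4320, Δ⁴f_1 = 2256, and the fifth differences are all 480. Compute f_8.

347255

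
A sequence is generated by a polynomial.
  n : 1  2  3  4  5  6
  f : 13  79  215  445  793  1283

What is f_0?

-7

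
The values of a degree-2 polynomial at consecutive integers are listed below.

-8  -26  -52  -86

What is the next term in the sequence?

-128

D1: -18 , -26 , -34
D2: -8 , -8
Constant second difference = -8, so extend:
-34 − 8 = -42;  -86 − 42 = -128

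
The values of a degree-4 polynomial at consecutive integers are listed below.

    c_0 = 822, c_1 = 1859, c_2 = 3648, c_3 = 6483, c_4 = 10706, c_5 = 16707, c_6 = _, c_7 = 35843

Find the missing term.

24924

Using the first 6 terms:
First differences: 1037  1789  2835  4223  6001
Second differences: 752  1046  1388  1778
Third differences: 294  342  390
Fourth differences: 48  48
Constant fourth difference = 48.
Extend forward: 390 + 48 = 438;  1778 + 438 = 2216;  6001 + 2216 = 8217;  16707 + 8217 = 24924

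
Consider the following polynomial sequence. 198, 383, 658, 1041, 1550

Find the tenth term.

First differences: 185  275  383  509
Second differences: 90  108  126
Third differences: 18  18
Constant third difference = 18, so extend:
126 + 18 = 144;  509 + 144 = 653;  1550 + 653 = 2203
144 + 18 = 162;  653 + 162 = 815;  2203 + 815 = 3018
162 + 18 = 180;  815 + 180 = 995;  3018 + 995 = 4013
180 + 18 = 198;  995 + 198 = 1193;  4013 + 1193 = 5206
198 + 18 = 216;  1193 + 216 = 1409;  5206 + 1409 = 6615

6615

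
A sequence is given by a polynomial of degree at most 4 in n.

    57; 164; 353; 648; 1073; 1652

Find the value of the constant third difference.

First differences: 107, 189, 295, 425, 579
Second differences: 82, 106, 130, 154
Third differences: 24, 24, 24

24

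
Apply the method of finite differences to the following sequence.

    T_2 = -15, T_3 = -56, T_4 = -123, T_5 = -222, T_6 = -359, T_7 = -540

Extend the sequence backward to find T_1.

6

D1: -41  -67  -99  -137  -181
D2: -26  -32  -38  -44
D3: -6  -6  -6
The third differences are constant at -6.
Work back: -26 + 6 = -20;  -41 + 20 = -21;  -15 + 21 = 6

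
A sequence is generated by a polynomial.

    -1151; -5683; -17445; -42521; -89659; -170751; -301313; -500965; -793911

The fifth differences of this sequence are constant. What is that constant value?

-480

First differences: -4532, -11762, -25076, -47138, -81092, -130562, -199652, -292946
Second differences: -7230, -13314, -22062, -33954, -49470, -69090, -93294
Third differences: -6084, -8748, -11892, -15516, -19620, -24204
Fourth differences: -2664, -3144, -3624, -4104, -4584
Fifth differences: -480, -480, -480, -480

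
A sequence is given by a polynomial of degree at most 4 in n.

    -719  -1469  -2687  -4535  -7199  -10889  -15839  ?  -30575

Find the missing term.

-22307

Using the first 7 terms:
Δ: -750, -1218, -1848, -2664, -3690, -4950
Δ²: -468, -630, -816, -1026, -1260
Δ³: -162, -186, -210, -234
Δ⁴: -24, -24, -24
Constant fourth difference = -24.
Extend forward: -234 − 24 = -258;  -1260 − 258 = -1518;  -4950 − 1518 = -6468;  -15839 − 6468 = -22307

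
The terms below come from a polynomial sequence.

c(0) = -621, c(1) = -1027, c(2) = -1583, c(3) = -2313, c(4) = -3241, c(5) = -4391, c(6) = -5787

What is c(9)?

-11691

D1: -406 , -556 , -730 , -928 , -1150 , -1396
D2: -150 , -174 , -198 , -222 , -246
D3: -24 , -24 , -24 , -24
Constant third difference = -24, so extend:
-246 − 24 = -270;  -1396 − 270 = -1666;  -5787 − 1666 = -7453
-270 − 24 = -294;  -1666 − 294 = -1960;  -7453 − 1960 = -9413
-294 − 24 = -318;  -1960 − 318 = -2278;  -9413 − 2278 = -11691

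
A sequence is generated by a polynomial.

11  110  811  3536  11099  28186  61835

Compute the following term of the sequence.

Δ: 99, 701, 2725, 7563, 17087, 33649
Δ²: 602, 2024, 4838, 9524, 16562
Δ³: 1422, 2814, 4686, 7038
Δ⁴: 1392, 1872, 2352
Δ⁵: 480, 480
The fifth differences are constant (480).
2352 + 480 = 2832;  7038 + 2832 = 9870;  16562 + 9870 = 26432;  33649 + 26432 = 60081;  61835 + 60081 = 121916

121916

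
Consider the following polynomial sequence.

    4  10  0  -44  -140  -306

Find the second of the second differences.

Δ: 6, -10, -44, -96, -166
Δ²: -16, -34, -52, -70
Δ³: -18, -18, -18

-34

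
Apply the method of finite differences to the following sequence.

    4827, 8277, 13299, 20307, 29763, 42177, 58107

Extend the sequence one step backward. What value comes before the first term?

2583

D1: 3450  5022  7008  9456  12414  15930
D2: 1572  1986  2448  2958  3516
D3: 414  462  510  558
D4: 48  48  48
The fourth differences are constant at 48.
Work back: 414 − 48 = 366;  1572 − 366 = 1206;  3450 − 1206 = 2244;  4827 − 2244 = 2583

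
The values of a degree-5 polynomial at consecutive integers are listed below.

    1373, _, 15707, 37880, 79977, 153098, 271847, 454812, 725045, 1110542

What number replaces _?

5382

Using the last 8 terms:
D1: 22173, 42097, 73121, 118749, 182965, 270233, 385497
D2: 19924, 31024, 45628, 64216, 87268, 115264
D3: 11100, 14604, 18588, 23052, 27996
D4: 3504, 3984, 4464, 4944
D5: 480, 480, 480
Constant fifth difference = 480.
Extend backward: 3504 − 480 = 3024;  11100 − 3024 = 8076;  19924 − 8076 = 11848;  22173 − 11848 = 10325;  15707 − 10325 = 5382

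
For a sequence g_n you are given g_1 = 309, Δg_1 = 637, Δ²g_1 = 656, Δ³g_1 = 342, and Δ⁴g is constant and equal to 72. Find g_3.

2239

Build the table forward from the leading diagonal:
Δ⁴: 72, 72, 72
Δ³: 342, 414, 486
Δ²: 656, 998, 1412
Δ: 637, 1293, 2291
g: 309, 946, 2239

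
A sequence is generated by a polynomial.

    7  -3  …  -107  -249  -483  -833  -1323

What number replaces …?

Using the last 5 terms:
-142  -234  -350  -490
-92  -116  -140
-24  -24
Constant third difference = -24.
Extend backward: -92 + 24 = -68;  -142 + 68 = -74;  -107 + 74 = -33

-33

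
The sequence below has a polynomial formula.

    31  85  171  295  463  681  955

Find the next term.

1291

Δ: 54, 86, 124, 168, 218, 274
Δ²: 32, 38, 44, 50, 56
Δ³: 6, 6, 6, 6
Constant third difference = 6, so extend:
56 + 6 = 62;  274 + 62 = 336;  955 + 336 = 1291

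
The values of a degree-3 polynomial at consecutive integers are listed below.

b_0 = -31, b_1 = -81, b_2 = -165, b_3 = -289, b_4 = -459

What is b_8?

D1: -50  -84  -124  -170
D2: -34  -40  -46
D3: -6  -6
Constant third difference = -6, so extend:
-46 − 6 = -52;  -170 − 52 = -222;  -459 − 222 = -681
-52 − 6 = -58;  -222 − 58 = -280;  -681 − 280 = -961
-58 − 6 = -64;  -280 − 64 = -344;  -961 − 344 = -1305
-64 − 6 = -70;  -344 − 70 = -414;  -1305 − 414 = -1719

-1719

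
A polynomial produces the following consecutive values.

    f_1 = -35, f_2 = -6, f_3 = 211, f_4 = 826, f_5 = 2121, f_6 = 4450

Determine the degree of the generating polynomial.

4

29, 217, 615, 1295, 2329
188, 398, 680, 1034
210, 282, 354
72, 72
The fourth differences are constant, so the polynomial has degree 4.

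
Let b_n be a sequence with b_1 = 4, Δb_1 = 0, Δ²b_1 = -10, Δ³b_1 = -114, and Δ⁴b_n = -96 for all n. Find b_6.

-1716

Build the table forward from the leading diagonal:
D4: -96, -96, -96, -96, -96, -96
D3: -114, -210, -306, -402, -498, -594
D2: -10, -124, -334, -640, -1042, -1540
D1: 0, -10, -134, -468, -1108, -2150
b: 4, 4, -6, -140, -608, -1716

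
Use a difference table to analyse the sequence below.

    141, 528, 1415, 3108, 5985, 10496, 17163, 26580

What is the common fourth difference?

72

Δ: 387, 887, 1693, 2877, 4511, 6667, 9417
Δ²: 500, 806, 1184, 1634, 2156, 2750
Δ³: 306, 378, 450, 522, 594
Δ⁴: 72, 72, 72, 72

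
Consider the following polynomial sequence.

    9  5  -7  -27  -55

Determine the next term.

First differences: -4, -12, -20, -28
Second differences: -8, -8, -8
The second differences are constant (-8).
-28 − 8 = -36;  -55 − 36 = -91

-91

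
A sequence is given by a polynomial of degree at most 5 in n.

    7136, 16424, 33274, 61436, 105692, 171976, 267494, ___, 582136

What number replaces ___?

Using the first 7 terms:
First differences: 9288  16850  28162  44256  66284  95518
Second differences: 7562  11312  16094  22028  29234
Third differences: 3750  4782  5934  7206
Fourth differences: 1032  1152  1272
Fifth differences: 120  120
Constant fifth difference = 120.
Extend forward: 1272 + 120 = 1392;  7206 + 1392 = 8598;  29234 + 8598 = 37832;  95518 + 37832 = 133350;  267494 + 133350 = 400844

400844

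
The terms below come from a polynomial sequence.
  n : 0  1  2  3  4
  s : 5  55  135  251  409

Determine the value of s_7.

1195

50, 80, 116, 158
30, 36, 42
6, 6
The third differences are constant (6).
42 + 6 = 48;  158 + 48 = 206;  409 + 206 = 615
48 + 6 = 54;  206 + 54 = 260;  615 + 260 = 875
54 + 6 = 60;  260 + 60 = 320;  875 + 320 = 1195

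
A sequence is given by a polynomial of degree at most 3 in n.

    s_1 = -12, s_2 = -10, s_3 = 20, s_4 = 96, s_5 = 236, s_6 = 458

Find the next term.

780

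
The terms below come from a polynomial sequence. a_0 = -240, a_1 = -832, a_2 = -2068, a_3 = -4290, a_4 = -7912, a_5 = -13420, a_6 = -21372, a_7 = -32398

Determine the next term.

D1: -592, -1236, -2222, -3622, -5508, -7952, -11026
D2: -644, -986, -1400, -1886, -2444, -3074
D3: -342, -414, -486, -558, -630
D4: -72, -72, -72, -72
Fourth differences constant at -72.
-630 − 72 = -702;  -3074 − 702 = -3776;  -11026 − 3776 = -14802;  -32398 − 14802 = -47200

-47200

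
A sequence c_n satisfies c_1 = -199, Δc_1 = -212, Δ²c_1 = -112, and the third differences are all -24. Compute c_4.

-1195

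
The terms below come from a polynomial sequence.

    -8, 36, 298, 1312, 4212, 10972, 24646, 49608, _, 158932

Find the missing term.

91792

Using the first 8 terms:
44, 262, 1014, 2900, 6760, 13674, 24962
218, 752, 1886, 3860, 6914, 11288
534, 1134, 1974, 3054, 4374
600, 840, 1080, 1320
240, 240, 240
Constant fifth difference = 240.
Extend forward: 1320 + 240 = 1560;  4374 + 1560 = 5934;  11288 + 5934 = 17222;  24962 + 17222 = 42184;  49608 + 42184 = 91792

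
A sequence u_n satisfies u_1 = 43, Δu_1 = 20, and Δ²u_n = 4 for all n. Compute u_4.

Build the table forward from the leading diagonal:
Second differences: 4, 4, 4, 4
First differences: 20, 24, 28, 32
u: 43, 63, 87, 115

115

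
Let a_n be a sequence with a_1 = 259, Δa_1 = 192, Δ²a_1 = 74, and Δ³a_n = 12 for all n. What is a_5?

1519

Build the table forward from the leading diagonal:
Δ³: 12  12  12  12  12
Δ²: 74  86  98  110  122
Δ: 192  266  352  450  560
a: 259  451  717  1069  1519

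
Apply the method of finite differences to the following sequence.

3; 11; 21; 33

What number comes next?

D1: 8  10  12
D2: 2  2
Constant second difference = 2, so extend:
12 + 2 = 14;  33 + 14 = 47

47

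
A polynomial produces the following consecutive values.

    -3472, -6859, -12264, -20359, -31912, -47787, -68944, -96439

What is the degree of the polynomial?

First differences: -3387, -5405, -8095, -11553, -15875, -21157, -27495
Second differences: -2018, -2690, -3458, -4322, -5282, -6338
Third differences: -672, -768, -864, -960, -1056
Fourth differences: -96, -96, -96, -96
The fourth differences are constant, so the polynomial has degree 4.

4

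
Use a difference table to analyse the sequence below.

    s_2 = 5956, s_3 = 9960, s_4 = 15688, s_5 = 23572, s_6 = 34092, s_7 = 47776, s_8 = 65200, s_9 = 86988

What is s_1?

3292

First differences: 4004, 5728, 7884, 10520, 13684, 17424, 21788
Second differences: 1724, 2156, 2636, 3164, 3740, 4364
Third differences: 432, 480, 528, 576, 624
Fourth differences: 48, 48, 48, 48
The fourth differences are constant at 48.
Work back: 432 − 48 = 384;  1724 − 384 = 1340;  4004 − 1340 = 2664;  5956 − 2664 = 3292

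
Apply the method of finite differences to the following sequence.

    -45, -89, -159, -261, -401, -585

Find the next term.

-819

Δ: -44, -70, -102, -140, -184
Δ²: -26, -32, -38, -44
Δ³: -6, -6, -6
Third differences constant at -6.
-44 − 6 = -50;  -184 − 50 = -234;  -585 − 234 = -819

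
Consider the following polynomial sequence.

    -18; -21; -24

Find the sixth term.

-33

-3  -3
Constant first difference = -3, so extend:
-24 − 3 = -27
-27 − 3 = -30
-30 − 3 = -33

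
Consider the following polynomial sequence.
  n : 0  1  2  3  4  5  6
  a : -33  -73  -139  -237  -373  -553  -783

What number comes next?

-1069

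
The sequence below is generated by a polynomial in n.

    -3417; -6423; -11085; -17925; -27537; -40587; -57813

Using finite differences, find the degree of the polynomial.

4

-3006, -4662, -6840, -9612, -13050, -17226
-1656, -2178, -2772, -3438, -4176
-522, -594, -666, -738
-72, -72, -72
The fourth differences are constant, so the polynomial has degree 4.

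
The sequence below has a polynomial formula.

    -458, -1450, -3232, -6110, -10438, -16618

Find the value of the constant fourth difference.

D1: -992, -1782, -2878, -4328, -6180
D2: -790, -1096, -1450, -1852
D3: -306, -354, -402
D4: -48, -48

-48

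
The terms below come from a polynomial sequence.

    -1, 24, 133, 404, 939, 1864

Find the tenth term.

D1: 25  109  271  535  925
D2: 84  162  264  390
D3: 78  102  126
D4: 24  24
Fourth differences constant at 24.
126 + 24 = 150;  390 + 150 = 540;  925 + 540 = 1465;  1864 + 1465 = 3329
150 + 24 = 174;  540 + 174 = 714;  1465 + 714 = 2179;  3329 + 2179 = 5508
174 + 24 = 198;  714 + 198 = 912;  2179 + 912 = 3091;  5508 + 3091 = 8599
198 + 24 = 222;  912 + 222 = 1134;  3091 + 1134 = 4225;  8599 + 4225 = 12824

12824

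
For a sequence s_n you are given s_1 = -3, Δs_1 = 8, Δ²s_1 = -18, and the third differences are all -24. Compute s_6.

-383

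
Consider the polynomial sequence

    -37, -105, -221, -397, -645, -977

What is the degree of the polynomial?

3

D1: -68, -116, -176, -248, -332
D2: -48, -60, -72, -84
D3: -12, -12, -12
The third differences are constant, so the polynomial has degree 3.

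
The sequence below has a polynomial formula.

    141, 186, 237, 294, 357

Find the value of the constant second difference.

6

First differences: 45, 51, 57, 63
Second differences: 6, 6, 6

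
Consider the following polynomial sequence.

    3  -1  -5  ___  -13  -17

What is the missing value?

Using the first 3 terms:
Δ: -4, -4
Constant first difference = -4.
Extend forward: -5 − 4 = -9

-9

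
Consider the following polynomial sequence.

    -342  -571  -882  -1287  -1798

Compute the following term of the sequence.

-2427

-229, -311, -405, -511
-82, -94, -106
-12, -12
Constant third difference = -12, so extend:
-106 − 12 = -118;  -511 − 118 = -629;  -1798 − 629 = -2427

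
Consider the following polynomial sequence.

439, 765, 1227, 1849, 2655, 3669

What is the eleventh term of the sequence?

12699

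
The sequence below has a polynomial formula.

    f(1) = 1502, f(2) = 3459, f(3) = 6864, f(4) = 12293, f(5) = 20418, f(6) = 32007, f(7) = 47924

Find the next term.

Δ: 1957 , 3405 , 5429 , 8125 , 11589 , 15917
Δ²: 1448 , 2024 , 2696 , 3464 , 4328
Δ³: 576 , 672 , 768 , 864
Δ⁴: 96 , 96 , 96
Constant fourth difference = 96, so extend:
864 + 96 = 960;  4328 + 960 = 5288;  15917 + 5288 = 21205;  47924 + 21205 = 69129

69129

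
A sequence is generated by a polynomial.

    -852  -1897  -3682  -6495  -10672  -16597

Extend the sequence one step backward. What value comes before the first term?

-1045  -1785  -2813  -4177  -5925
-740  -1028  -1364  -1748
-288  -336  -384
-48  -48
The fourth differences are constant at -48.
Work back: -288 + 48 = -240;  -740 + 240 = -500;  -1045 + 500 = -545;  -852 + 545 = -307

-307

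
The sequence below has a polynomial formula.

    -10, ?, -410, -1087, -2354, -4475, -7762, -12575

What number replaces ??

-107

Using the last 6 terms:
D1: -677, -1267, -2121, -3287, -4813
D2: -590, -854, -1166, -1526
D3: -264, -312, -360
D4: -48, -48
Constant fourth difference = -48.
Extend backward: -264 + 48 = -216;  -590 + 216 = -374;  -677 + 374 = -303;  -410 + 303 = -107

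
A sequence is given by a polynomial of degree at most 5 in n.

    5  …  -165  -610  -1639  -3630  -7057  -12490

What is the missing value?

-22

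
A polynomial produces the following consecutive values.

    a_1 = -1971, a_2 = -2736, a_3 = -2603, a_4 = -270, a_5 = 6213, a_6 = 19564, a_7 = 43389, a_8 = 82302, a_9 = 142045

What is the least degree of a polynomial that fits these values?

5

D1: -765, 133, 2333, 6483, 13351, 23825, 38913, 59743
D2: 898, 2200, 4150, 6868, 10474, 15088, 20830
D3: 1302, 1950, 2718, 3606, 4614, 5742
D4: 648, 768, 888, 1008, 1128
D5: 120, 120, 120, 120
The fifth differences are constant, so the polynomial has degree 5.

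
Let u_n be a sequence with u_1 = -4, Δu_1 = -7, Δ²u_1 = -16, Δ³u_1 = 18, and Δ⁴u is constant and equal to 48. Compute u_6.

221

Build the table forward from the leading diagonal:
Δ⁴: 48, 48, 48, 48, 48, 48
Δ³: 18, 66, 114, 162, 210, 258
Δ²: -16, 2, 68, 182, 344, 554
Δ: -7, -23, -21, 47, 229, 573
u: -4, -11, -34, -55, -8, 221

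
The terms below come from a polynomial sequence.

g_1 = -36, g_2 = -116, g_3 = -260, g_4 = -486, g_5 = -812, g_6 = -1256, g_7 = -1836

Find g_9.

-3476

D1: -80, -144, -226, -326, -444, -580
D2: -64, -82, -100, -118, -136
D3: -18, -18, -18, -18
Third differences constant at -18.
-136 − 18 = -154;  -580 − 154 = -734;  -1836 − 734 = -2570
-154 − 18 = -172;  -734 − 172 = -906;  -2570 − 906 = -3476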